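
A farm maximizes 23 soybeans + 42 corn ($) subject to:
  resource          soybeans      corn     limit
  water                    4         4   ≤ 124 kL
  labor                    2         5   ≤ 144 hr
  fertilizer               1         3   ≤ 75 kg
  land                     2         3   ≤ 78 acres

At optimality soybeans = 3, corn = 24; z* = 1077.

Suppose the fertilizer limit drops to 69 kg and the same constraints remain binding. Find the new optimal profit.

1047

Check each constraint at x*: water 108/124 (slack 16); labor 126/144 (slack 18); fertilizer 75/75 (tight); land 78/78 (tight).
By complementary slackness, y = 0 for the non-binding constraints.
Dual feasibility on the basic columns requires 1·y_fertilizer + 2·y_land = 23, 3·y_fertilizer + 3·y_land = 42.
→ y_fertilizer = 5 and y_land = 9.
Δz = y_fertilizer·Δb = 5 × (-6) = -30, so new z* = 1077 − 30 = 1047.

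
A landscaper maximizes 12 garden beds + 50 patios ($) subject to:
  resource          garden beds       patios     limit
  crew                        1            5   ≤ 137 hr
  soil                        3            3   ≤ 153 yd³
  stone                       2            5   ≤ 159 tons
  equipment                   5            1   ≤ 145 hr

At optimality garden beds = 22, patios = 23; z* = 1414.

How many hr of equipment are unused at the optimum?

equipment used = 5·22 + 1·23 = 133; slack = 145 − 133 = 12.

12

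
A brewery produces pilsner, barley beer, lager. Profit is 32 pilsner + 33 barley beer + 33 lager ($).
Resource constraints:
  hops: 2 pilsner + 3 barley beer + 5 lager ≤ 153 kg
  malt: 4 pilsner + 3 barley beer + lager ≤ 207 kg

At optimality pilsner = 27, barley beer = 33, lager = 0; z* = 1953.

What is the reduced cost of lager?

Check each constraint at x*: hops 153/153 (tight); malt 207/207 (tight).
Dual feasibility on the basic columns requires 2·y_hops + 4·y_malt = 32, 3·y_hops + 3·y_malt = 33.
→ y_hops = 6 and y_malt = 5.
Reduced cost of lager: c₃ − yᵀa₃ = 33 − (6·5 + 5·1) = 33 − 35 = -2.

-2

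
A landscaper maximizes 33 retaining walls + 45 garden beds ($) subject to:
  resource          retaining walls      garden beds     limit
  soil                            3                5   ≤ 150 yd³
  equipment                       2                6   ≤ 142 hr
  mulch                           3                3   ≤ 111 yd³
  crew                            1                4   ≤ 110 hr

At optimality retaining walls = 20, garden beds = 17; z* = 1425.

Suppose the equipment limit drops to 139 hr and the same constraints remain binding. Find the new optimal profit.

1416

Check each constraint at x*: soil 145/150 (slack 5); equipment 142/142 (tight); mulch 111/111 (tight); crew 88/110 (slack 22).
Slack constraints have shadow price 0 (complementary slackness).
The binding rows give the dual system: 2·y_equipment + 3·y_mulch = 33 and 6·y_equipment + 3·y_mulch = 45.
This yields shadow prices y_equipment = 3, y_mulch = 9.
Δz = y_equipment·Δb = 3 × (-3) = -9, so new z* = 1425 − 9 = 1416.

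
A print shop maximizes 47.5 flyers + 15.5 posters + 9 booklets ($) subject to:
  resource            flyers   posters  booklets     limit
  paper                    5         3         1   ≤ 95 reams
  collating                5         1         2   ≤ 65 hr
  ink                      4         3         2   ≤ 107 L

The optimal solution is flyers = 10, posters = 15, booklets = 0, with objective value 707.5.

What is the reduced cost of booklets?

-7

Check each constraint at x*: paper 95/95 (tight); collating 65/65 (tight); ink 85/107 (slack 22).
By complementary slackness, y = 0 for the non-binding constraint.
From A_Bᵀ y = c: 5·y_paper + 5·y_collating = 47.5; 3·y_paper + 1·y_collating = 15.5.
→ y_paper = 3 and y_collating = 6.5.
Reduced cost of booklets: c₃ − yᵀa₃ = 9 − (3·1 + 6.5·2) = 9 − 16 = -7.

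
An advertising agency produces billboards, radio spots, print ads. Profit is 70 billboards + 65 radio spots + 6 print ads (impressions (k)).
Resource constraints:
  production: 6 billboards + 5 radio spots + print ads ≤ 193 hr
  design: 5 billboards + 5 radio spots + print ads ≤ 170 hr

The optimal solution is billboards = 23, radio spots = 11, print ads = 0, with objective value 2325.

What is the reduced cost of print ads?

-7

Both production and design are binding at x*.
Dual feasibility on the basic columns requires 6·y_production + 5·y_design = 70, 5·y_production + 5·y_design = 65.
Solving: y_production = 5, y_design = 8.
Reduced cost of print ads: c₃ − yᵀa₃ = 6 − (5·1 + 8·1) = 6 − 13 = -7.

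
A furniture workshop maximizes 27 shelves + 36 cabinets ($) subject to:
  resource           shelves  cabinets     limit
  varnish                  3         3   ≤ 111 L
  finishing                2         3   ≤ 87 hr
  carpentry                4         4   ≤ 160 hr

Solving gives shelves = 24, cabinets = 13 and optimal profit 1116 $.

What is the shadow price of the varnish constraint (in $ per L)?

3

Check each constraint at x*: varnish 111/111 (tight); finishing 87/87 (tight); carpentry 148/160 (slack 12).
By complementary slackness, y = 0 for the non-binding constraint.
From A_Bᵀ y = c: 3·y_varnish + 2·y_finishing = 27; 3·y_varnish + 3·y_finishing = 36.
This yields shadow prices y_varnish = 3, y_finishing = 9.
Shadow price of varnish = 3.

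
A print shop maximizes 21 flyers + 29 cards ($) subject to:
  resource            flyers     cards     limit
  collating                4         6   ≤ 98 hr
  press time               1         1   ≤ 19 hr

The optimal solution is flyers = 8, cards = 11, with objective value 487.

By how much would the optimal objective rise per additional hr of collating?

4

Both collating and press time are binding at x*.
Dual feasibility on the basic columns requires 4·y_collating + 1·y_press time = 21, 6·y_collating + 1·y_press time = 29.
This yields shadow prices y_collating = 4, y_press time = 5.
Shadow price of collating = 4.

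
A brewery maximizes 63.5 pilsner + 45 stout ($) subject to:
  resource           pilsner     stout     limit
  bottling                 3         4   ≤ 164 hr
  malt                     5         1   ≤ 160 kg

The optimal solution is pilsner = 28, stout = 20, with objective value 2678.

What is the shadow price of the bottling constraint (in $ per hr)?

Check each constraint at x*: bottling 164/164 (tight); malt 160/160 (tight).
From A_Bᵀ y = c: 3·y_bottling + 5·y_malt = 63.5; 4·y_bottling + 1·y_malt = 45.
Solving: y_bottling = 9.5, y_malt = 7.
Shadow price of bottling = 9.5.

9.5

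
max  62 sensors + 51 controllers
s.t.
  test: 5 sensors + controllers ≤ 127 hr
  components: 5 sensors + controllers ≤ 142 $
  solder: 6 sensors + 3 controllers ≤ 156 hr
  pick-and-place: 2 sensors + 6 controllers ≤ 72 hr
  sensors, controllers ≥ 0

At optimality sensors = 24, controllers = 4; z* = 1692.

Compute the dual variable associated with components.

0

Check each constraint at x*: test 124/127 (slack 3); components 124/142 (slack 18); solder 156/156 (tight); pick-and-place 72/72 (tight).
Slack constraints have shadow price 0 (complementary slackness).
Dual feasibility on the basic columns requires 6·y_solder + 2·y_pick-and-place = 62, 3·y_solder + 6·y_pick-and-place = 51.
→ y_solder = 9 and y_pick-and-place = 4.
Shadow price of components = 0.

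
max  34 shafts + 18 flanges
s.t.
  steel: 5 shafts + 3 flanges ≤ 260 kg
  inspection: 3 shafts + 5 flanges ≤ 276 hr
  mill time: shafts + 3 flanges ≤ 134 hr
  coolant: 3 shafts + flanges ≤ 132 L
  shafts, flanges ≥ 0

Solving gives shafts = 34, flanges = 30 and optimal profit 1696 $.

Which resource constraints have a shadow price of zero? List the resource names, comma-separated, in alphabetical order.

steel: 260/260 (binding)
inspection: 252/276 (slack 24)
mill time: 124/134 (slack 10)
coolant: 132/132 (binding)
By complementary slackness, a constraint with positive slack has shadow price 0 → inspection, mill time.

inspection, mill time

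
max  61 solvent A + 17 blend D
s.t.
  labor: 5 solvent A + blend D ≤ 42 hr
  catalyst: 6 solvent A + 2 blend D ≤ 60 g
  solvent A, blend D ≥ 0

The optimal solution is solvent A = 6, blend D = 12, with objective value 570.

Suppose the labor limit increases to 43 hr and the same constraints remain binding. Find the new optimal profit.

At the optimum: labor uses 42 of 42 (binding); catalyst uses 60 of 60 (binding).
The binding rows give the dual system: 5·y_labor + 6·y_catalyst = 61 and 1·y_labor + 2·y_catalyst = 17.
→ y_labor = 5 and y_catalyst = 6.
Δz = y_labor·Δb = 5 × (1) = 5, so new z* = 570 + 5 = 575.

575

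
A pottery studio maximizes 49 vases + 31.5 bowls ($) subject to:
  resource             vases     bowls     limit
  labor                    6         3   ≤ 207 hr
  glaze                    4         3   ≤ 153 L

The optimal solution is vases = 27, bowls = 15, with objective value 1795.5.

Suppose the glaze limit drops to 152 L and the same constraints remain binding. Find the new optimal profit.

Both labor and glaze are binding at x*.
Dual feasibility on the basic columns requires 6·y_labor + 4·y_glaze = 49, 3·y_labor + 3·y_glaze = 31.5.
Solving: y_labor = 3.5, y_glaze = 7.
Δz = y_glaze·Δb = 7 × (-1) = -7, so new z* = 1795.5 − 7 = 1788.5.

1788.5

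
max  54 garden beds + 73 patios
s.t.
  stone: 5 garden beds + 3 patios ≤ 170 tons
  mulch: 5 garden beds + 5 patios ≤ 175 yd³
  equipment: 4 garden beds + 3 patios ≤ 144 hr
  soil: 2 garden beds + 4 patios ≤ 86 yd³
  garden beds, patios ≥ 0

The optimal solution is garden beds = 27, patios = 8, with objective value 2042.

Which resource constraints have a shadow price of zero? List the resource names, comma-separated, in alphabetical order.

stone: 159/170 (slack 11)
mulch: 175/175 (binding)
equipment: 132/144 (slack 12)
soil: 86/86 (binding)
By complementary slackness, a constraint with positive slack has shadow price 0 → equipment, stone.

equipment, stone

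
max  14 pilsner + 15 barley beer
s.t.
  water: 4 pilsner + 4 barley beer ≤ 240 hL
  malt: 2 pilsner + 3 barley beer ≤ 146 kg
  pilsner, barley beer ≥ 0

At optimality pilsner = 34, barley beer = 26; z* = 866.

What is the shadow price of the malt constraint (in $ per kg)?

1

Check each constraint at x*: water 240/240 (tight); malt 146/146 (tight).
The binding rows give the dual system: 4·y_water + 2·y_malt = 14 and 4·y_water + 3·y_malt = 15.
This yields shadow prices y_water = 3, y_malt = 1.
Shadow price of malt = 1.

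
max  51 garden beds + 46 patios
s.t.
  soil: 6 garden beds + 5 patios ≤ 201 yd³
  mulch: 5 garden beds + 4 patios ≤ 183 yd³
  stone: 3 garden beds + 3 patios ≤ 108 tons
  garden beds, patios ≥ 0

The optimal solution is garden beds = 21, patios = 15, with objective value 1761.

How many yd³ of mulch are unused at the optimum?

18

mulch used = 5·21 + 4·15 = 165; slack = 183 − 165 = 18.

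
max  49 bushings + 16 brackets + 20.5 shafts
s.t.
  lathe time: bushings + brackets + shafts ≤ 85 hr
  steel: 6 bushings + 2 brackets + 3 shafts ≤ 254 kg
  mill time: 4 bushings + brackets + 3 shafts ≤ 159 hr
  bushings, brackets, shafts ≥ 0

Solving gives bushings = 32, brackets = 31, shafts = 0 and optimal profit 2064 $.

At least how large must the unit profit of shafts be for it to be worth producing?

25.5

At the optimum: lathe time uses 63 of 85 (slack = 22); steel uses 254 of 254 (binding); mill time uses 159 of 159 (binding).
Slack constraints have shadow price 0 (complementary slackness).
The binding rows give the dual system: 6·y_steel + 4·y_mill time = 49 and 2·y_steel + 1·y_mill time = 16.
This yields shadow prices y_steel = 7.5, y_mill time = 1.
shafts enters the basis when its profit ≥ yᵀa₃ = 7.5·3 + 1·3 = 25.5.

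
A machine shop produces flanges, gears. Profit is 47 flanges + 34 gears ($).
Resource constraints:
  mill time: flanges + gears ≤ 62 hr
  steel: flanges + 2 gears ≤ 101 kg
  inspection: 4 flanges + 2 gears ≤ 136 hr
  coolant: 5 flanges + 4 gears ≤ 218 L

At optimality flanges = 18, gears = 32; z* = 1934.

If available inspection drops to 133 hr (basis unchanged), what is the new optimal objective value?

1925

At the optimum: mill time uses 50 of 62 (slack = 12); steel uses 82 of 101 (slack = 19); inspection uses 136 of 136 (binding); coolant uses 218 of 218 (binding).
Since mill time, steel are not tight, their duals are 0.
The binding rows give the dual system: 4·y_inspection + 5·y_coolant = 47 and 2·y_inspection + 4·y_coolant = 34.
This yields shadow prices y_inspection = 3, y_coolant = 7.
Δz = y_inspection·Δb = 3 × (-3) = -9, so new z* = 1934 − 9 = 1925.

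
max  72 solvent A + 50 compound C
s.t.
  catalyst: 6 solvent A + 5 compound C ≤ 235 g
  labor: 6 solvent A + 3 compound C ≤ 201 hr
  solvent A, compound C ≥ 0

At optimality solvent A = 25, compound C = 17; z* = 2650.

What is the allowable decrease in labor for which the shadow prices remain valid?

60

Binding constraints: catalyst, labor. The basis is B = [[6,5],[6,3]] with det -12.
Per unit decrease in labor, x* moves by d = (-0.4167, 0.5).
The basis stays optimal until solvent A reaches 0; allowable decrease = 60 hr.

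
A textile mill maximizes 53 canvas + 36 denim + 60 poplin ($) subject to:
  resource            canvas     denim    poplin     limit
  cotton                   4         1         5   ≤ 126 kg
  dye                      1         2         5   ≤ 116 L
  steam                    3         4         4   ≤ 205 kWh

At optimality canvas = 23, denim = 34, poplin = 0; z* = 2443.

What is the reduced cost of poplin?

-8

Binding: cotton and steam. Non-binding: dye (25 unused).
Since dye is not tight, its dual is 0.
Dual feasibility on the basic columns requires 4·y_cotton + 3·y_steam = 53, 1·y_cotton + 4·y_steam = 36.
→ y_cotton = 8 and y_steam = 7.
Reduced cost of poplin: c₃ − yᵀa₃ = 60 − (8·5 + 7·4) = 60 − 68 = -8.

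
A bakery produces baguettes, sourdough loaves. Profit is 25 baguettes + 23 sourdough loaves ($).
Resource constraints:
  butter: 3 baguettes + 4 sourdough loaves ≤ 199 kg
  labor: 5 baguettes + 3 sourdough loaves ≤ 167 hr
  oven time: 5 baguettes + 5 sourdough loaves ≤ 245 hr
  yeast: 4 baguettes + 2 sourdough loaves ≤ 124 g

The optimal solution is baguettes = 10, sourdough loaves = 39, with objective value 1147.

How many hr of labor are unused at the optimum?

0

labor used = 5·10 + 3·39 = 167; slack = 167 − 167 = 0.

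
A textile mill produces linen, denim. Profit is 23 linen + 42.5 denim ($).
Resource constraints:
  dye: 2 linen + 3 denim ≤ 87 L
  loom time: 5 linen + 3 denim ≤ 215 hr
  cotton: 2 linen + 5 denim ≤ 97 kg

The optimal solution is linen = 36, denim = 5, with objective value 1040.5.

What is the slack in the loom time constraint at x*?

20

loom time used = 5·36 + 3·5 = 195; slack = 215 − 195 = 20.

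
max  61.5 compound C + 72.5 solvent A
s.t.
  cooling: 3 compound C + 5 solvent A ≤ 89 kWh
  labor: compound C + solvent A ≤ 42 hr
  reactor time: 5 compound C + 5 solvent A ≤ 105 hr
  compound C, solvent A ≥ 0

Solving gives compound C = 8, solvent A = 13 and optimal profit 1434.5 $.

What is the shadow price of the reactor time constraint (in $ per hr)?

9

Check each constraint at x*: cooling 89/89 (tight); labor 21/42 (slack 21); reactor time 105/105 (tight).
Slack constraints have shadow price 0 (complementary slackness).
Dual feasibility on the basic columns requires 3·y_cooling + 5·y_reactor time = 61.5, 5·y_cooling + 5·y_reactor time = 72.5.
→ y_cooling = 5.5 and y_reactor time = 9.
Shadow price of reactor time = 9.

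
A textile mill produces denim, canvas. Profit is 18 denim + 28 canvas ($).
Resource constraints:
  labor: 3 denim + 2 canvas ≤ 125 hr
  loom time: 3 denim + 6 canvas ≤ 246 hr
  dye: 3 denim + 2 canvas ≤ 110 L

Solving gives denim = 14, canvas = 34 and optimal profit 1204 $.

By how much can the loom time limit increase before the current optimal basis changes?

Binding constraints: loom time, dye. The basis is B = [[3,6],[3,2]] with det -12.
Per unit increase in loom time, x* moves by d = (-0.1667, 0.25).
The basis stays optimal until denim reaches 0; allowable increase = 84 hr.

84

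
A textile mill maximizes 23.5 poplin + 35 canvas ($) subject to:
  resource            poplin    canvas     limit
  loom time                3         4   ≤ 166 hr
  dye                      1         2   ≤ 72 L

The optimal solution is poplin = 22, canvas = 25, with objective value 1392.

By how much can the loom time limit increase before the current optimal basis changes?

50

Binding constraints: loom time, dye. The basis is B = [[3,4],[1,2]] with det 2.
Per unit increase in loom time, x* moves by d = (1, -0.5).
The basis stays optimal until canvas reaches 0; allowable increase = 50 hr.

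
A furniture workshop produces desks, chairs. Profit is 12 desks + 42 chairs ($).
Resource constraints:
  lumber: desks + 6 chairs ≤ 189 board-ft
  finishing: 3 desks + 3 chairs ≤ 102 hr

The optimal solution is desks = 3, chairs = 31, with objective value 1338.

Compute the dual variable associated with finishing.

2

At the optimum: lumber uses 189 of 189 (binding); finishing uses 102 of 102 (binding).
Dual feasibility on the basic columns requires 1·y_lumber + 3·y_finishing = 12, 6·y_lumber + 3·y_finishing = 42.
This yields shadow prices y_lumber = 6, y_finishing = 2.
Shadow price of finishing = 2.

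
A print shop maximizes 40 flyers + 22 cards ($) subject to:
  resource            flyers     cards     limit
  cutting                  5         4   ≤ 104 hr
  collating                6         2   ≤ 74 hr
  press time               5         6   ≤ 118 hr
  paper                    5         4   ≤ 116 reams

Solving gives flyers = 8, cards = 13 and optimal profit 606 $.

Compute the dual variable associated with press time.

Check each constraint at x*: cutting 92/104 (slack 12); collating 74/74 (tight); press time 118/118 (tight); paper 92/116 (slack 24).
Slack constraints have shadow price 0 (complementary slackness).
From A_Bᵀ y = c: 6·y_collating + 5·y_press time = 40; 2·y_collating + 6·y_press time = 22.
→ y_collating = 5 and y_press time = 2.
Shadow price of press time = 2.

2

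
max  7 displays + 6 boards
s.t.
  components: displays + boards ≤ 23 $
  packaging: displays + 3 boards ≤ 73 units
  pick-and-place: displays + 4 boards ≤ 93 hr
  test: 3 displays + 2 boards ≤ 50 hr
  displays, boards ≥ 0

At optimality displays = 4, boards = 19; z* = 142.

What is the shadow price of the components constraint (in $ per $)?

4

At the optimum: components uses 23 of 23 (binding); packaging uses 61 of 73 (slack = 12); pick-and-place uses 80 of 93 (slack = 13); test uses 50 of 50 (binding).
By complementary slackness, y = 0 for the non-binding constraints.
From A_Bᵀ y = c: 1·y_components + 3·y_test = 7; 1·y_components + 2·y_test = 6.
This yields shadow prices y_components = 4, y_test = 1.
Shadow price of components = 4.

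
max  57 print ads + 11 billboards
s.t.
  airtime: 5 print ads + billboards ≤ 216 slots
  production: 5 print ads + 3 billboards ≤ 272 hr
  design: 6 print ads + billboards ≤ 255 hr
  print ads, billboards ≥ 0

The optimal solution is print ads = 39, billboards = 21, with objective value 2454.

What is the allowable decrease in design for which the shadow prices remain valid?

Binding constraints: airtime, design. The basis is B = [[5,1],[6,1]] with det -1.
Per unit decrease in design, x* moves by d = (-1, 5).
The basis stays optimal until production becomes binding; allowable decrease = 1.4 hr.

1.4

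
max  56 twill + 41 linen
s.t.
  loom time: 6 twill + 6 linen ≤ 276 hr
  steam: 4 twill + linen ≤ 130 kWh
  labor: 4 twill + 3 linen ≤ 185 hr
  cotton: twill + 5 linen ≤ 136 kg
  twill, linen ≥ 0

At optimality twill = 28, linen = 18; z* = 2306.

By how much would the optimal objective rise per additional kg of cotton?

0

Binding: loom time and steam. Non-binding: labor (19 unused), cotton (18 unused).
Slack constraints have shadow price 0 (complementary slackness).
Dual feasibility on the basic columns requires 6·y_loom time + 4·y_steam = 56, 6·y_loom time + 1·y_steam = 41.
Solving: y_loom time = 6, y_steam = 5.
Shadow price of cotton = 0.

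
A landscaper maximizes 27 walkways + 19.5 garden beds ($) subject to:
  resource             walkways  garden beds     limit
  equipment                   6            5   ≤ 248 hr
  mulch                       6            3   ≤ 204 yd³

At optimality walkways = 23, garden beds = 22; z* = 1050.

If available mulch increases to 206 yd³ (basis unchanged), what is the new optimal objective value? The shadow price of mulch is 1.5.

Δb = 2, so new z* = 1050 + (1.5)·(2) = 1050 + 3 = 1053.

1053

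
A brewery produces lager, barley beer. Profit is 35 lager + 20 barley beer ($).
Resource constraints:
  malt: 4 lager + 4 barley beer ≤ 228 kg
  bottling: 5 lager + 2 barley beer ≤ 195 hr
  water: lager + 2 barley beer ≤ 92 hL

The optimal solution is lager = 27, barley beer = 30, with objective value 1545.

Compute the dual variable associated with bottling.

Binding: malt and bottling. Non-binding: water (5 unused).
By complementary slackness, y = 0 for the non-binding constraint.
The binding rows give the dual system: 4·y_malt + 5·y_bottling = 35 and 4·y_malt + 2·y_bottling = 20.
This yields shadow prices y_malt = 2.5, y_bottling = 5.
Shadow price of bottling = 5.

5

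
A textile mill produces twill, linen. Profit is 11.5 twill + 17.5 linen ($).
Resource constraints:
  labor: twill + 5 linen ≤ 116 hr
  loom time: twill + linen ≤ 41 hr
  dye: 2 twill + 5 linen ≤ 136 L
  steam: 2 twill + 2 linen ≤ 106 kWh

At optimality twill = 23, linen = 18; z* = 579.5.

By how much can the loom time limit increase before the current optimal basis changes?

Binding constraints: loom time, dye. The basis is B = [[1,1],[2,5]] with det 3.
Per unit increase in loom time, x* moves by d = (1.6667, -0.6667).
The basis stays optimal until steam becomes binding; allowable increase = 12 hr.

12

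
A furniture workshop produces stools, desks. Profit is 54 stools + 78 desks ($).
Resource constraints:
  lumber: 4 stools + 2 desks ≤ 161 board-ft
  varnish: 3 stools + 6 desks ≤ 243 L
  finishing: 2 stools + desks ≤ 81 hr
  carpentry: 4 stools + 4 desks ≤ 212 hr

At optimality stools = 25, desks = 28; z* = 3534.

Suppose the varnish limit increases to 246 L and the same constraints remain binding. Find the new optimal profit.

3558

Binding: varnish and carpentry. Non-binding: lumber (5 unused), finishing (3 unused).
Slack constraints have shadow price 0 (complementary slackness).
The binding rows give the dual system: 3·y_varnish + 4·y_carpentry = 54 and 6·y_varnish + 4·y_carpentry = 78.
This yields shadow prices y_varnish = 8, y_carpentry = 7.5.
Δz = y_varnish·Δb = 8 × (3) = 24, so new z* = 3534 + 24 = 3558.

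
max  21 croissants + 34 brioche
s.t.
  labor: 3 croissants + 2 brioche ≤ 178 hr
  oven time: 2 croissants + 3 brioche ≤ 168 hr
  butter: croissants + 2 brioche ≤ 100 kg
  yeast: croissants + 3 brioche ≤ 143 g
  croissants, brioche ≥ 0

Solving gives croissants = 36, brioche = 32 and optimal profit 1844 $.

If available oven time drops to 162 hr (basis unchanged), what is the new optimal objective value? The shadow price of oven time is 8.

Δb = -6, so new z* = 1844 + (8)·(-6) = 1844 − 48 = 1796.

1796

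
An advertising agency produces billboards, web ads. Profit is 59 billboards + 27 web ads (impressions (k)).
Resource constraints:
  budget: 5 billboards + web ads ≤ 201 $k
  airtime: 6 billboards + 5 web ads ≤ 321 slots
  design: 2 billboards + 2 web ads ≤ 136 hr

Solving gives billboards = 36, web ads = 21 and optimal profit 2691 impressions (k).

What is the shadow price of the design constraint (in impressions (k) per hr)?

0

At the optimum: budget uses 201 of 201 (binding); airtime uses 321 of 321 (binding); design uses 114 of 136 (slack = 22).
By complementary slackness, y = 0 for the non-binding constraint.
From A_Bᵀ y = c: 5·y_budget + 6·y_airtime = 59; 1·y_budget + 5·y_airtime = 27.
Solving: y_budget = 7, y_airtime = 4.
Shadow price of design = 0.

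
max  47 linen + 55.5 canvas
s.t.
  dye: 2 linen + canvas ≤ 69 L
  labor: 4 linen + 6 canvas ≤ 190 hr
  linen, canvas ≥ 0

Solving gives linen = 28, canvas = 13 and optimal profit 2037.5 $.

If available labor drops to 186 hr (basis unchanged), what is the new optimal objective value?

2005.5

Both dye and labor are binding at x*.
Dual feasibility on the basic columns requires 2·y_dye + 4·y_labor = 47, 1·y_dye + 6·y_labor = 55.5.
Solving: y_dye = 7.5, y_labor = 8.
Δz = y_labor·Δb = 8 × (-4) = -32, so new z* = 2037.5 − 32 = 2005.5.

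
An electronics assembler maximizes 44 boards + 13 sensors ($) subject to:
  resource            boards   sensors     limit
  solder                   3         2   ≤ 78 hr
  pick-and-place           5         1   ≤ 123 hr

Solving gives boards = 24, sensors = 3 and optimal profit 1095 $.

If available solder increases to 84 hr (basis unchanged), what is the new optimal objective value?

Check each constraint at x*: solder 78/78 (tight); pick-and-place 123/123 (tight).
Dual feasibility on the basic columns requires 3·y_solder + 5·y_pick-and-place = 44, 2·y_solder + 1·y_pick-and-place = 13.
Solving: y_solder = 3, y_pick-and-place = 7.
Δz = y_solder·Δb = 3 × (6) = 18, so new z* = 1095 + 18 = 1113.

1113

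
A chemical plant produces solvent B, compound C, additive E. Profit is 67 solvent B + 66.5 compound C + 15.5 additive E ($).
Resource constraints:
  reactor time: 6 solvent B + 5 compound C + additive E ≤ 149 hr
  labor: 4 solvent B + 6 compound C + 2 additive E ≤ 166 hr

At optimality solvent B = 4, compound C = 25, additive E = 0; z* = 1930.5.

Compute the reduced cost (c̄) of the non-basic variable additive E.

Both reactor time and labor are binding at x*.
The binding rows give the dual system: 6·y_reactor time + 4·y_labor = 67 and 5·y_reactor time + 6·y_labor = 66.5.
This yields shadow prices y_reactor time = 8.5, y_labor = 4.
Reduced cost of additive E: c₃ − yᵀa₃ = 15.5 − (8.5·1 + 4·2) = 15.5 − 16.5 = -1.

-1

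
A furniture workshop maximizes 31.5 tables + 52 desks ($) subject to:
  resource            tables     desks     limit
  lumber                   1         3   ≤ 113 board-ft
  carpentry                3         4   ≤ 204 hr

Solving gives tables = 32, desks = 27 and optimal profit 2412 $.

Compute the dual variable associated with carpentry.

8.5

At the optimum: lumber uses 113 of 113 (binding); carpentry uses 204 of 204 (binding).
Dual feasibility on the basic columns requires 1·y_lumber + 3·y_carpentry = 31.5, 3·y_lumber + 4·y_carpentry = 52.
This yields shadow prices y_lumber = 6, y_carpentry = 8.5.
Shadow price of carpentry = 8.5.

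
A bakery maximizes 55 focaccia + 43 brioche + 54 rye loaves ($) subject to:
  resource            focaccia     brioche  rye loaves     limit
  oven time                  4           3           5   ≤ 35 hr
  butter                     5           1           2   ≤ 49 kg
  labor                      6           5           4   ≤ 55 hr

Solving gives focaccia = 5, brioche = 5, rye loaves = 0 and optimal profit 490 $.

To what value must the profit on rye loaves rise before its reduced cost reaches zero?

Binding: oven time and labor. Non-binding: butter (19 unused).
By complementary slackness, y = 0 for the non-binding constraint.
The binding rows give the dual system: 4·y_oven time + 6·y_labor = 55 and 3·y_oven time + 5·y_labor = 43.
This yields shadow prices y_oven time = 8.5, y_labor = 3.5.
rye loaves enters the basis when its profit ≥ yᵀa₃ = 8.5·5 + 3.5·4 = 56.5.

56.5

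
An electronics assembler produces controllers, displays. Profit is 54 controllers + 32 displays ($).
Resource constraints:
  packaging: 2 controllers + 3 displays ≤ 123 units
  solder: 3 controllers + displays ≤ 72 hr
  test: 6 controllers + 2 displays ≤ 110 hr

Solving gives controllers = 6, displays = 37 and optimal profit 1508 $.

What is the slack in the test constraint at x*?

test used = 6·6 + 2·37 = 110; slack = 110 − 110 = 0.

0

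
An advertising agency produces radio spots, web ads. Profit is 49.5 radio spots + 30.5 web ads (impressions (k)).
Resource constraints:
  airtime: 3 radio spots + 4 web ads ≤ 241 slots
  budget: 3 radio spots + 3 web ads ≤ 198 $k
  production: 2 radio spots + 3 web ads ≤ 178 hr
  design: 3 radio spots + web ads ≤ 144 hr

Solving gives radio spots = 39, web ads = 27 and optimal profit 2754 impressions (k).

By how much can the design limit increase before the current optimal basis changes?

54

Binding constraints: budget, design. The basis is B = [[3,3],[3,1]] with det -6.
Per unit increase in design, x* moves by d = (0.5, -0.5).
The basis stays optimal until web ads reaches 0; allowable increase = 54 hr.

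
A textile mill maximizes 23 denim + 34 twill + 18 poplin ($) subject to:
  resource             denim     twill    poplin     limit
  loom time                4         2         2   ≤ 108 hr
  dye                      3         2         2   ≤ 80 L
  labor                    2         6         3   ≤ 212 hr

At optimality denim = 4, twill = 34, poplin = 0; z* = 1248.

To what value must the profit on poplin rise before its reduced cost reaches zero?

22

Binding: dye and labor. Non-binding: loom time (24 unused).
Slack constraints have shadow price 0 (complementary slackness).
Dual feasibility on the basic columns requires 3·y_dye + 2·y_labor = 23, 2·y_dye + 6·y_labor = 34.
→ y_dye = 5 and y_labor = 4.
poplin enters the basis when its profit ≥ yᵀa₃ = 5·2 + 4·3 = 22.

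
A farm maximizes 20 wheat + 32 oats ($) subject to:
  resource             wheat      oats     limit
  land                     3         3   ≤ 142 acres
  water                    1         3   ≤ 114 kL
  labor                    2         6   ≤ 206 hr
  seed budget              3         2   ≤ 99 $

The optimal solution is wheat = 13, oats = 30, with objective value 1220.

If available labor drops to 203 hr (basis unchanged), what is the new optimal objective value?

Check each constraint at x*: land 129/142 (slack 13); water 103/114 (slack 11); labor 206/206 (tight); seed budget 99/99 (tight).
Since land, water are not tight, their duals are 0.
From A_Bᵀ y = c: 2·y_labor + 3·y_seed budget = 20; 6·y_labor + 2·y_seed budget = 32.
→ y_labor = 4 and y_seed budget = 4.
Δz = y_labor·Δb = 4 × (-3) = -12, so new z* = 1220 − 12 = 1208.

1208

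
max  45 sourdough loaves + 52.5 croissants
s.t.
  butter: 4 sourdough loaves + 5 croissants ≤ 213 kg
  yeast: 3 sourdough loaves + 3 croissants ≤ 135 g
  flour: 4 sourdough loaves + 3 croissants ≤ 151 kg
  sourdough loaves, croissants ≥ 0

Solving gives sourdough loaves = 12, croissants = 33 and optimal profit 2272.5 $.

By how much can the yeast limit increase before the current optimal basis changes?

Binding constraints: butter, yeast. The basis is B = [[4,5],[3,3]] with det -3.
Per unit increase in yeast, x* moves by d = (1.6667, -1.3333).
The basis stays optimal until flour becomes binding; allowable increase = 1.5 g.

1.5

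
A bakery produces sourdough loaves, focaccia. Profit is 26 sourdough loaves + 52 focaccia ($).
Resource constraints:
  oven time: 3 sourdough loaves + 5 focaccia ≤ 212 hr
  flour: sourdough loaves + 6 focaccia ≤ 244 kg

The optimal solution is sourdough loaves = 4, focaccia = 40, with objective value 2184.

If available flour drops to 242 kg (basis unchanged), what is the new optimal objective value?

2180

Check each constraint at x*: oven time 212/212 (tight); flour 244/244 (tight).
The binding rows give the dual system: 3·y_oven time + 1·y_flour = 26 and 5·y_oven time + 6·y_flour = 52.
This yields shadow prices y_oven time = 8, y_flour = 2.
Δz = y_flour·Δb = 2 × (-2) = -4, so new z* = 2184 − 4 = 2180.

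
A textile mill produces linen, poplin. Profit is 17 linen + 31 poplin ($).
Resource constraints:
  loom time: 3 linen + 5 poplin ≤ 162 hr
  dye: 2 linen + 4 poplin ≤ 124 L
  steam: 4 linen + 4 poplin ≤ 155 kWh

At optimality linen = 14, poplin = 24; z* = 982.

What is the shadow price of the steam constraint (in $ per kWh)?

0

At the optimum: loom time uses 162 of 162 (binding); dye uses 124 of 124 (binding); steam uses 152 of 155 (slack = 3).
Slack constraints have shadow price 0 (complementary slackness).
Dual feasibility on the basic columns requires 3·y_loom time + 2·y_dye = 17, 5·y_loom time + 4·y_dye = 31.
This yields shadow prices y_loom time = 3, y_dye = 4.
Shadow price of steam = 0.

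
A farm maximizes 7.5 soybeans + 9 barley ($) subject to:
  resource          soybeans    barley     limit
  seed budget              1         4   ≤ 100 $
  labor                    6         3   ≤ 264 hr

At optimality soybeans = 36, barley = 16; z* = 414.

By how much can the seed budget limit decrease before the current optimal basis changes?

56

Binding constraints: seed budget, labor. The basis is B = [[1,4],[6,3]] with det -21.
Per unit decrease in seed budget, x* moves by d = (0.1429, -0.2857).
The basis stays optimal until barley reaches 0; allowable decrease = 56 $.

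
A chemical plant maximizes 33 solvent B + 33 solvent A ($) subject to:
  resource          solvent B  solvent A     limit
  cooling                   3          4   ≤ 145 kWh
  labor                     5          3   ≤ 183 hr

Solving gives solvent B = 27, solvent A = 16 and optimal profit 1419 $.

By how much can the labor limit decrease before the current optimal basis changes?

Binding constraints: cooling, labor. The basis is B = [[3,4],[5,3]] with det -11.
Per unit decrease in labor, x* moves by d = (-0.3636, 0.2727).
The basis stays optimal until solvent B reaches 0; allowable decrease = 74.25 hr.

74.25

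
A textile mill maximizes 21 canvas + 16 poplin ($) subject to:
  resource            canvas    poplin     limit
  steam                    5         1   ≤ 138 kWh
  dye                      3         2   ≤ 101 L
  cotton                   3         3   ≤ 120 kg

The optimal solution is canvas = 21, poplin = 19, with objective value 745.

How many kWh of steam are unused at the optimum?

14

steam used = 5·21 + 1·19 = 124; slack = 138 − 124 = 14.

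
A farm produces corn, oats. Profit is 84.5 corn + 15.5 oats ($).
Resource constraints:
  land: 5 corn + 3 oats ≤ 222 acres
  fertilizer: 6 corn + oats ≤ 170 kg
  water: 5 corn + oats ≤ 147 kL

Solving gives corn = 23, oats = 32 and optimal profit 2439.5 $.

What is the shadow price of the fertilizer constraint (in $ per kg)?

7

At the optimum: land uses 211 of 222 (slack = 11); fertilizer uses 170 of 170 (binding); water uses 147 of 147 (binding).
Since land is not tight, its dual is 0.
Dual feasibility on the basic columns requires 6·y_fertilizer + 5·y_water = 84.5, 1·y_fertilizer + 1·y_water = 15.5.
This yields shadow prices y_fertilizer = 7, y_water = 8.5.
Shadow price of fertilizer = 7.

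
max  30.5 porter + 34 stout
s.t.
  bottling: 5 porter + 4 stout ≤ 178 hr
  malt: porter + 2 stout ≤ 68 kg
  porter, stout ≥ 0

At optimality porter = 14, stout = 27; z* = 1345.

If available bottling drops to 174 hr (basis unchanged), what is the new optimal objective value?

1327

At the optimum: bottling uses 178 of 178 (binding); malt uses 68 of 68 (binding).
Dual feasibility on the basic columns requires 5·y_bottling + 1·y_malt = 30.5, 4·y_bottling + 2·y_malt = 34.
→ y_bottling = 4.5 and y_malt = 8.
Δz = y_bottling·Δb = 4.5 × (-4) = -18, so new z* = 1345 − 18 = 1327.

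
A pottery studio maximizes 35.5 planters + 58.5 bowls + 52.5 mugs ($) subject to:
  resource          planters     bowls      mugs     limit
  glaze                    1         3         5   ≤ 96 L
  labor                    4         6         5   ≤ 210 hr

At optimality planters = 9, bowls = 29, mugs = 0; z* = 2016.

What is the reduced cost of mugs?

At the optimum: glaze uses 96 of 96 (binding); labor uses 210 of 210 (binding).
Dual feasibility on the basic columns requires 1·y_glaze + 4·y_labor = 35.5, 3·y_glaze + 6·y_labor = 58.5.
Solving: y_glaze = 3.5, y_labor = 8.
Reduced cost of mugs: c₃ − yᵀa₃ = 52.5 − (3.5·5 + 8·5) = 52.5 − 57.5 = -5.

-5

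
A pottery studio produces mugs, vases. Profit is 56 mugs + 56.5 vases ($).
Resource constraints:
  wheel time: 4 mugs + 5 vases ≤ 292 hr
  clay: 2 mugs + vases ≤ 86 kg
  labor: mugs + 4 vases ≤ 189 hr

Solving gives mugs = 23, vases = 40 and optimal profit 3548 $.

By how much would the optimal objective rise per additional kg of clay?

Binding: wheel time and clay. Non-binding: labor (6 unused).
By complementary slackness, y = 0 for the non-binding constraint.
From A_Bᵀ y = c: 4·y_wheel time + 2·y_clay = 56; 5·y_wheel time + 1·y_clay = 56.5.
This yields shadow prices y_wheel time = 9.5, y_clay = 9.
Shadow price of clay = 9.

9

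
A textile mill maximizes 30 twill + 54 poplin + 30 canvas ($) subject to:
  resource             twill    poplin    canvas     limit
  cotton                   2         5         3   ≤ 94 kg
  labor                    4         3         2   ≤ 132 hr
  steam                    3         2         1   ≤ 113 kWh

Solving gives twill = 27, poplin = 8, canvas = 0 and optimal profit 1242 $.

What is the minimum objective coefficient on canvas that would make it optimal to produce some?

33

Binding: cotton and labor. Non-binding: steam (16 unused).
Since steam is not tight, its dual is 0.
The binding rows give the dual system: 2·y_cotton + 4·y_labor = 30 and 5·y_cotton + 3·y_labor = 54.
→ y_cotton = 9 and y_labor = 3.
canvas enters the basis when its profit ≥ yᵀa₃ = 9·3 + 3·2 = 33.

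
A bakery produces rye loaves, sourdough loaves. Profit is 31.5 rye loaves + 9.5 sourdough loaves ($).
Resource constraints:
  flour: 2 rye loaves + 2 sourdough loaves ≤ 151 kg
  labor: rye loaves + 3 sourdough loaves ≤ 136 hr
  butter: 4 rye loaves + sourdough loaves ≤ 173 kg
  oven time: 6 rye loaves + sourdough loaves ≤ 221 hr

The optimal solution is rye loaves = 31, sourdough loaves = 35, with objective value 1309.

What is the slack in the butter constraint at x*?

butter used = 4·31 + 1·35 = 159; slack = 173 − 159 = 14.

14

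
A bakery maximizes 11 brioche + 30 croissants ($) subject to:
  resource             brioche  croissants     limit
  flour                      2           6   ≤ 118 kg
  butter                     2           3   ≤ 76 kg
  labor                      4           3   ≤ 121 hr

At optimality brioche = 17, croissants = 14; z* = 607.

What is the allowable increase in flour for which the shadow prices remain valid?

34

Binding constraints: flour, butter. The basis is B = [[2,6],[2,3]] with det -6.
Per unit increase in flour, x* moves by d = (-0.5, 0.3333).
The basis stays optimal until brioche reaches 0; allowable increase = 34 kg.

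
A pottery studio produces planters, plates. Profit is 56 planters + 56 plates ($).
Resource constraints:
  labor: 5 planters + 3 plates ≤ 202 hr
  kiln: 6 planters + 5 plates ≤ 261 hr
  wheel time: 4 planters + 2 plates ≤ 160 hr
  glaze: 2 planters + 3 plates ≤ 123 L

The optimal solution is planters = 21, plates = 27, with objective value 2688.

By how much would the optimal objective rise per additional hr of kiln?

Check each constraint at x*: labor 186/202 (slack 16); kiln 261/261 (tight); wheel time 138/160 (slack 22); glaze 123/123 (tight).
Slack constraints have shadow price 0 (complementary slackness).
The binding rows give the dual system: 6·y_kiln + 2·y_glaze = 56 and 5·y_kiln + 3·y_glaze = 56.
→ y_kiln = 7 and y_glaze = 7.
Shadow price of kiln = 7.

7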